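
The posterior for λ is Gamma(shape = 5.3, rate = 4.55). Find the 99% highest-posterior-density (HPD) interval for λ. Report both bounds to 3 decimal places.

[0.191, 2.690]

The posterior is unimodal and skewed, so the HPD interval has equal density at both endpoints and is the shortest 99% interval.
Solving f(0.191) = f(2.690) with F(2.690) − F(0.191) = 0.99 gives [0.191, 2.690].
For comparison, the equal-tailed interval is [0.266, 2.872]; the HPD is narrower and shifted toward the mode.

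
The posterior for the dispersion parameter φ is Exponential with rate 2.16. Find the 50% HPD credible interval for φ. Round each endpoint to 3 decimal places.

[0.000, 0.321]

The exponential density is strictly decreasing on [0, ∞), so the HPD interval is anchored at 0: [0, q] with P(φ ≤ q) = 0.50.
q = −ln(1 − 0.50) / 2.16 = 0.6931 / 2.16 = 0.321.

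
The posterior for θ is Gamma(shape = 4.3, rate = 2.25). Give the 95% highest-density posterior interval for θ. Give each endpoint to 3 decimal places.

[0.379, 3.733]

The posterior is unimodal and skewed, so the HPD interval has equal density at both endpoints and is the shortest 95% interval.
Solving f(0.379) = f(3.733) with F(3.733) − F(0.379) = 0.95 gives [0.379, 3.733].
For comparison, the equal-tailed interval is [0.553, 4.096]; the HPD is narrower and shifted toward the mode.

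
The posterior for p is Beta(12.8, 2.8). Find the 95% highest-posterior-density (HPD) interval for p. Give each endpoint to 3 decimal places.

The posterior is unimodal and skewed, so the HPD interval has equal density at both endpoints and is the shortest 95% interval.
Solving f(0.637) = f(0.978) with F(0.978) − F(0.637) = 0.95 gives [0.637, 0.978].
For comparison, the equal-tailed interval is [0.603, 0.962]; the HPD is narrower and shifted toward the mode.

[0.637, 0.978]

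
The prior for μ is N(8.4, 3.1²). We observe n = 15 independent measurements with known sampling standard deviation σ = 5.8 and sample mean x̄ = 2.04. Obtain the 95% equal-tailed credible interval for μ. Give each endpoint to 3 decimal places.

Posterior precision = 1/3.1² + 15/5.8² = 0.1041 + 0.4459 = 0.5500, so posterior SD = 1.3485.
Posterior mean = (8.4/3.1² + 15·2.04/5.8²) / 0.5500 = 3.2434.
Interval: 3.2434 ± 1.960 × 1.3485 → [0.600, 5.886].

[0.600, 5.886]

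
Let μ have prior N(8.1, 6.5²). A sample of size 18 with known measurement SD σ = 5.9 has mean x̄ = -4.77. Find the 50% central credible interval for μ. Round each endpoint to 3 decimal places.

[-5.124, -3.289]

Posterior precision = 1/6.5² + 18/5.9² = 0.0237 + 0.5171 = 0.5408, so posterior SD = 1.3599.
Posterior mean = (8.1/6.5² + 18·-4.77/5.9²) / 0.5408 = -4.2067.
Interval: -4.2067 ± 0.674 × 1.3599 → [-5.124, -3.289].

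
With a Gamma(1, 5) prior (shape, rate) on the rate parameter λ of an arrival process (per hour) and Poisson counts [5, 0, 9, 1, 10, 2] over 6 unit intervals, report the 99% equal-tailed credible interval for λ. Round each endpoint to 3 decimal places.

Posterior: Gamma(1+27, 5+6) = Gamma(28, 11) (shape, rate).
Equal-tailed 99% interval: Gamma(28, 11) quantiles at 0.005 and 0.995.
Posterior mean ≈ 2.545, SD ≈ 0.481; a Normal approximation gives roughly [1.306, 3.785].
Exact: lower = 1.477; upper = 3.954.

[1.477, 3.954]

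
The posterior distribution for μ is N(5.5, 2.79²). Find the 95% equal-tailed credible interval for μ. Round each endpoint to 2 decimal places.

The posterior is symmetric, so the 95% equal-tailed interval is μ = 5.5 ± z·2.79 with z = 1.960.
Half-width: 1.960 × 2.79 = 5.47.
5.5 − 5.47 = 0.03; 5.5 + 5.47 = 10.97.

[0.03, 10.97]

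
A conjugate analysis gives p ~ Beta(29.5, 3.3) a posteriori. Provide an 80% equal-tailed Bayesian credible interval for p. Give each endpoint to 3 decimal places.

Posterior: Beta(29.5, 3.3).
Equal-tailed 80% interval: the 0.1 and 0.9 quantiles of Beta(29.5, 3.3).
Posterior mean ≈ 0.899, SD ≈ 0.052; a Normal approximation gives roughly [0.833, 0.966].
Exact: F⁻¹(0.1) = 0.829; F⁻¹(0.9) = 0.959.

[0.829, 0.959]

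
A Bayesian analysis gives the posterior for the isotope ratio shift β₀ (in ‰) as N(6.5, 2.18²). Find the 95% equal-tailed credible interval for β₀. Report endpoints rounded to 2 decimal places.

The posterior is symmetric, so the 95% equal-tailed interval is β₀ = 6.5 ± z·2.18 with z = 1.960.
Half-width: 1.960 × 2.18 = 4.27.
6.5 − 4.27 = 2.23; 6.5 + 4.27 = 10.77.

[2.23, 10.77]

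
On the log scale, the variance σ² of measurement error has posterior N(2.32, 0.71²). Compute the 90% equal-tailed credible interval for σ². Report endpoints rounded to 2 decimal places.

On the log scale the 90% interval is 2.32 ± 1.645 × 0.71 = [1.1522, 3.4878].
Exponentiate: [e^1.1522, e^3.4878] = [3.17, 32.72].

[3.17, 32.72]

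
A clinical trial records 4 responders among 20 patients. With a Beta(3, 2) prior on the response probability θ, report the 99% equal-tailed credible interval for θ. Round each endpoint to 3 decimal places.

Posterior: Beta(3+4, 2+16) = Beta(7, 18).
Equal-tailed 99% interval: the 0.005 and 0.995 quantiles of Beta(7, 18).
Posterior mean ≈ 0.280, SD ≈ 0.088; a Normal approximation gives roughly [0.053, 0.507].
Exact: F⁻¹(0.005) = 0.093; F⁻¹(0.995) = 0.530.

[0.093, 0.530]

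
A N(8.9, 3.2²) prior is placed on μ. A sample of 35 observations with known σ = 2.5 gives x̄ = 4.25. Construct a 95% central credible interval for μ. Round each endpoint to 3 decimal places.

[3.509, 5.151]

Posterior precision = 1/3.2² + 35/2.5² = 0.0977 + 5.6000 = 5.6977, so posterior SD = 0.4189.
Posterior mean = (8.9/3.2² + 35·4.25/2.5²) / 5.6977 = 4.3297.
Interval: 4.3297 ± 1.960 × 0.4189 → [3.509, 5.151].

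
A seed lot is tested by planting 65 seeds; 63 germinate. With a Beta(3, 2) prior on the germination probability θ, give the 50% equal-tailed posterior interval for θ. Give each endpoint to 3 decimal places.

Posterior: Beta(3+63, 2+2) = Beta(66, 4).
Equal-tailed 50% interval: the 0.25 and 0.75 quantiles of Beta(66, 4).
Posterior mean ≈ 0.943, SD ≈ 0.028; a Normal approximation gives roughly [0.924, 0.961].
Exact: F⁻¹(0.25) = 0.927; F⁻¹(0.75) = 0.963.

[0.927, 0.963]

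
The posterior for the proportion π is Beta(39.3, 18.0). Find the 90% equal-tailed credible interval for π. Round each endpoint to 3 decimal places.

[0.582, 0.782]

Posterior: Beta(39.3, 18.0).
Equal-tailed 90% interval: the 0.05 and 0.95 quantiles of Beta(39.3, 18.0).
Posterior mean ≈ 0.686, SD ≈ 0.061; a Normal approximation gives roughly [0.586, 0.786].
Exact: F⁻¹(0.05) = 0.582; F⁻¹(0.95) = 0.782.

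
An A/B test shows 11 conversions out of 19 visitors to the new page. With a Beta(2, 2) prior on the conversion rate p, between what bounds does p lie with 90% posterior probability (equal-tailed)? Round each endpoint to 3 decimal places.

Posterior: Beta(2+11, 2+8) = Beta(13, 10).
Equal-tailed 90% interval: the 0.05 and 0.95 quantiles of Beta(13, 10).
Posterior mean ≈ 0.565, SD ≈ 0.101; a Normal approximation gives roughly [0.399, 0.732].
Exact: F⁻¹(0.05) = 0.395; F⁻¹(0.95) = 0.729.

[0.395, 0.729]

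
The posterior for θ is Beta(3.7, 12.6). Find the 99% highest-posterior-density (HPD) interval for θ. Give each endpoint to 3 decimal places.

The posterior is unimodal and skewed, so the HPD interval has equal density at both endpoints and is the shortest 99% interval.
Solving f(0.027) = f(0.506) with F(0.506) − F(0.027) = 0.99 gives [0.027, 0.506].
For comparison, the equal-tailed interval is [0.040, 0.531]; the HPD is narrower and shifted toward the mode.

[0.027, 0.506]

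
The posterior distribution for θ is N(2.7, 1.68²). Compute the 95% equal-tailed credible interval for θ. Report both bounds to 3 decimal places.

The posterior is symmetric, so the 95% equal-tailed interval is θ = 2.7 ± z·1.68 with z = 1.960.
Half-width: 1.960 × 1.68 = 3.293.
2.7 − 3.293 = -0.593; 2.7 + 3.293 = 5.993.

[-0.593, 5.993]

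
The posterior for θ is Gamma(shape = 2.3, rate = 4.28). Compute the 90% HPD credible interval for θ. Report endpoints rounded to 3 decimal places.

The posterior is unimodal and skewed, so the HPD interval has equal density at both endpoints and is the shortest 90% interval.
Solving f(0.040) = f(1.029) with F(1.029) − F(0.040) = 0.90 gives [0.040, 1.029].
For comparison, the equal-tailed interval is [0.113, 1.220]; the HPD is narrower and shifted toward the mode.

[0.040, 1.029]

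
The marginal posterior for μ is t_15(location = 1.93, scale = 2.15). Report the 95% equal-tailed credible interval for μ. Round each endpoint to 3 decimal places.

The t_15 distribution is symmetric; the 95% interval is 1.93 ± t·2.15 with t_{0.975,15} = 2.131.
Half-width: 2.131 × 2.15 = 4.583.
1.93 − 4.583 = -2.653; 1.93 + 4.583 = 6.513.

[-2.653, 6.513]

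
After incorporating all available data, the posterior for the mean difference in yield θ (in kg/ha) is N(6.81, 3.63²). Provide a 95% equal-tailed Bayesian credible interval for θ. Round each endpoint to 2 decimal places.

The posterior is symmetric, so the 95% equal-tailed interval is θ = 6.81 ± z·3.63 with z = 1.960.
Half-width: 1.960 × 3.63 = 7.11.
6.81 − 7.11 = -0.30; 6.81 + 7.11 = 13.92.

[-0.30, 13.92]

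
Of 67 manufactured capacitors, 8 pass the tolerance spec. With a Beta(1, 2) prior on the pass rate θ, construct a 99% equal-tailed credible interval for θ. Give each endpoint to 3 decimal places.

Posterior: Beta(1+8, 2+59) = Beta(9, 61).
Equal-tailed 99% interval: the 0.005 and 0.995 quantiles of Beta(9, 61).
Posterior mean ≈ 0.129, SD ≈ 0.040; a Normal approximation gives roughly [0.026, 0.231].
Exact: F⁻¹(0.005) = 0.047; F⁻¹(0.995) = 0.249.

[0.047, 0.249]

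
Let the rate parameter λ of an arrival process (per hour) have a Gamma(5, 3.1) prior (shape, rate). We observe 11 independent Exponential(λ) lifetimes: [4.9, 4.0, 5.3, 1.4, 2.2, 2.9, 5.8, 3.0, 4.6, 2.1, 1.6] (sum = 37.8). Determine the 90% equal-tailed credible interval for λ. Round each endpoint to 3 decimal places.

Posterior: Gamma(5+11, 3.1+37.8) = Gamma(16, 40.9) (shape, rate).
Equal-tailed 90% interval: Gamma(16, 40.9) quantiles at 0.05 and 0.95.
Posterior mean ≈ 0.391, SD ≈ 0.098; a Normal approximation gives roughly [0.230, 0.552].
Exact: lower = 0.245; upper = 0.565.

[0.245, 0.565]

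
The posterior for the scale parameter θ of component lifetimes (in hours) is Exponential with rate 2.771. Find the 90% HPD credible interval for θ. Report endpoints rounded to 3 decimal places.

The exponential density is strictly decreasing on [0, ∞), so the HPD interval is anchored at 0: [0, q] with P(θ ≤ q) = 0.90.
q = −ln(1 − 0.90) / 2.771 = 2.3026 / 2.771 = 0.831.

[0.000, 0.831]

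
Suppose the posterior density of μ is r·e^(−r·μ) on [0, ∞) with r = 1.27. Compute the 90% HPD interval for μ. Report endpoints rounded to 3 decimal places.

The exponential density is strictly decreasing on [0, ∞), so the HPD interval is anchored at 0: [0, q] with P(μ ≤ q) = 0.90.
q = −ln(1 − 0.90) / 1.27 = 2.3026 / 1.27 = 1.813.

[0.000, 1.813]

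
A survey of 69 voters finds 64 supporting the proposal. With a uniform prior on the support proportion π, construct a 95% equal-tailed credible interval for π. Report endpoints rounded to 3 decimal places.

[0.841, 0.968]

Posterior: Beta(1+64, 1+5) = Beta(65, 6).
Equal-tailed 95% interval: the 0.025 and 0.975 quantiles of Beta(65, 6).
Posterior mean ≈ 0.915, SD ≈ 0.033; a Normal approximation gives roughly [0.851, 0.980].
Exact: F⁻¹(0.025) = 0.841; F⁻¹(0.975) = 0.968.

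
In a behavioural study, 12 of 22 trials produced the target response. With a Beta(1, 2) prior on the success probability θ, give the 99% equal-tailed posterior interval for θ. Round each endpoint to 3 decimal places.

[0.274, 0.760]

Posterior: Beta(1+12, 2+10) = Beta(13, 12).
Equal-tailed 99% interval: the 0.005 and 0.995 quantiles of Beta(13, 12).
Posterior mean ≈ 0.520, SD ≈ 0.098; a Normal approximation gives roughly [0.268, 0.772].
Exact: F⁻¹(0.005) = 0.274; F⁻¹(0.995) = 0.760.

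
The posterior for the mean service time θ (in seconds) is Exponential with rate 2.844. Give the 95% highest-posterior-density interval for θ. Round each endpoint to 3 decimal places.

[0.000, 1.053]

The exponential density is strictly decreasing on [0, ∞), so the HPD interval is anchored at 0: [0, q] with P(θ ≤ q) = 0.95.
q = −ln(1 − 0.95) / 2.844 = 2.9957 / 2.844 = 1.053.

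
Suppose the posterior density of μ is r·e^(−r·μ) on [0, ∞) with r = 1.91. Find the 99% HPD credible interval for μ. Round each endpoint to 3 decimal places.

The exponential density is strictly decreasing on [0, ∞), so the HPD interval is anchored at 0: [0, q] with P(μ ≤ q) = 0.99.
q = −ln(1 − 0.99) / 1.91 = 4.6052 / 1.91 = 2.411.

[0.000, 2.411]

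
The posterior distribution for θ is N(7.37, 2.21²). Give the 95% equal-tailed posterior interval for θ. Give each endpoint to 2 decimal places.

[3.04, 11.70]

The posterior is symmetric, so the 95% equal-tailed interval is θ = 7.37 ± z·2.21 with z = 1.960.
Half-width: 1.960 × 2.21 = 4.33.
7.37 − 4.33 = 3.04; 7.37 + 4.33 = 11.70.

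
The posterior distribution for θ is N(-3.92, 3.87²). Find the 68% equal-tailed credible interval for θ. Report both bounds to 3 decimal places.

[-7.769, -0.071]

The posterior is symmetric, so the 68% equal-tailed interval is θ = -3.92 ± z·3.87 with z = 0.994.
Half-width: 0.994 × 3.87 = 3.849.
-3.92 − 3.849 = -7.769; -3.92 + 3.849 = -0.071.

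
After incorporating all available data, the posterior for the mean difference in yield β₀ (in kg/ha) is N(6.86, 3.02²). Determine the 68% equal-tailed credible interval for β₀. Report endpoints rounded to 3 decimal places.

The posterior is symmetric, so the 68% equal-tailed interval is β₀ = 6.86 ± z·3.02 with z = 0.994.
Half-width: 0.994 × 3.02 = 3.003.
6.86 − 3.003 = 3.857; 6.86 + 3.003 = 9.863.

[3.857, 9.863]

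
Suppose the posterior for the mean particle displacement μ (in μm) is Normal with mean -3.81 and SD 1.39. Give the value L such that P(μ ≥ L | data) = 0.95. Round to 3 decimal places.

-6.096

Need L with P(μ ≥ L) = 0.95: L = -3.81 − z_{0.05}·1.39.
z = 1.645; L = -3.81 − 1.645 × 1.39 = -6.096.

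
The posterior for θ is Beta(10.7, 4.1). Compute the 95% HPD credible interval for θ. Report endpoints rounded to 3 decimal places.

[0.503, 0.927]

The posterior is unimodal and skewed, so the HPD interval has equal density at both endpoints and is the shortest 95% interval.
Solving f(0.503) = f(0.927) with F(0.927) − F(0.503) = 0.95 gives [0.503, 0.927].
For comparison, the equal-tailed interval is [0.479, 0.911]; the HPD is narrower and shifted toward the mode.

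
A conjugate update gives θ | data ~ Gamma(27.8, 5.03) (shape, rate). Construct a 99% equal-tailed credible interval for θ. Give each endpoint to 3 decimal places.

[3.200, 8.598]

Posterior: Gamma(shape 27.8, rate 5.03).
Equal-tailed 99% interval: Gamma(27.8, 5.03) quantiles at 0.005 and 0.995.
Posterior mean ≈ 5.527, SD ≈ 1.048; a Normal approximation gives roughly [2.827, 8.227].
Exact: lower = 3.200; upper = 8.598.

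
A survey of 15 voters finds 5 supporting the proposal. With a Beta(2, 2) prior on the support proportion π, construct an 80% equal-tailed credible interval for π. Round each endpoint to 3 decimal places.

Posterior: Beta(2+5, 2+10) = Beta(7, 12).
Equal-tailed 80% interval: the 0.1 and 0.9 quantiles of Beta(7, 12).
Posterior mean ≈ 0.368, SD ≈ 0.108; a Normal approximation gives roughly [0.230, 0.507].
Exact: F⁻¹(0.1) = 0.231; F⁻¹(0.9) = 0.512.

[0.231, 0.512]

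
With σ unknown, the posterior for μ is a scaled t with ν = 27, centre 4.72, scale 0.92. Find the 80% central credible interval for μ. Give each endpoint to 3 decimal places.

[3.511, 5.929]

The t_27 distribution is symmetric; the 80% interval is 4.72 ± t·0.92 with t_{0.9,27} = 1.314.
Half-width: 1.314 × 0.92 = 1.209.
4.72 − 1.209 = 3.511; 4.72 + 1.209 = 5.929.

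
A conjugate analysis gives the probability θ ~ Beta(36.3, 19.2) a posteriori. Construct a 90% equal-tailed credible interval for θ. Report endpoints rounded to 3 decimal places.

Posterior: Beta(36.3, 19.2).
Equal-tailed 90% interval: the 0.05 and 0.95 quantiles of Beta(36.3, 19.2).
Posterior mean ≈ 0.654, SD ≈ 0.063; a Normal approximation gives roughly [0.550, 0.758].
Exact: F⁻¹(0.05) = 0.547; F⁻¹(0.95) = 0.755.

[0.547, 0.755]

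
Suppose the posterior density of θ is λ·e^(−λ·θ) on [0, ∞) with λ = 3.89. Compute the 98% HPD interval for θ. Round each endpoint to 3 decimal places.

[0.000, 1.006]

The exponential density is strictly decreasing on [0, ∞), so the HPD interval is anchored at 0: [0, q] with P(θ ≤ q) = 0.98.
q = −ln(1 − 0.98) / 3.89 = 3.9120 / 3.89 = 1.006.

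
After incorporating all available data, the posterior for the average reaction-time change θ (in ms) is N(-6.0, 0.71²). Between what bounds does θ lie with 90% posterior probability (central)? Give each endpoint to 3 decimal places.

[-7.168, -4.832]

The posterior is symmetric, so the 90% equal-tailed interval is θ = -6.0 ± z·0.71 with z = 1.645.
Half-width: 1.645 × 0.71 = 1.168.
-6.0 − 1.168 = -7.168; -6.0 + 1.168 = -4.832.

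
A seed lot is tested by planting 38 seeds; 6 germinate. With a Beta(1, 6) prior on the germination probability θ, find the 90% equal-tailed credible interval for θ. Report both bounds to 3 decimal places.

[0.077, 0.252]

Posterior: Beta(1+6, 6+32) = Beta(7, 38).
Equal-tailed 90% interval: the 0.05 and 0.95 quantiles of Beta(7, 38).
Posterior mean ≈ 0.156, SD ≈ 0.053; a Normal approximation gives roughly [0.068, 0.243].
Exact: F⁻¹(0.05) = 0.077; F⁻¹(0.95) = 0.252.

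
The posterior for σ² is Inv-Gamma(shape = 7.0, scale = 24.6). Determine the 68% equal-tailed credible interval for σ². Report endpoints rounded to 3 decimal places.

[2.572, 5.554]

Inverse-Gamma(7.0, 24.6) quantiles: F⁻¹(0.16) and F⁻¹(0.84).
Equivalently, 1/σ² ~ Gamma(7.0, rate = 24.6); invert its 0.84 and 0.16 quantiles.
Posterior mean ≈ 4.100, SD ≈ 1.834; a Normal approximation gives roughly [2.277, 5.923].
Exact: lower = 2.572; upper = 5.554.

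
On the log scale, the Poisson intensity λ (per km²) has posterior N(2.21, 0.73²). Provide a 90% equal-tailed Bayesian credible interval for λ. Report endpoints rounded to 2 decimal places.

On the log scale the 90% interval is 2.21 ± 1.645 × 0.73 = [1.0093, 3.4107].
Exponentiate: [e^1.0093, e^3.4107] = [2.74, 30.29].

[2.74, 30.29]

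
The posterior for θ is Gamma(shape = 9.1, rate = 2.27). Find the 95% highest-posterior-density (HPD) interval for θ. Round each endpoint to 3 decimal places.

[1.625, 6.657]

The posterior is unimodal and skewed, so the HPD interval has equal density at both endpoints and is the shortest 95% interval.
Solving f(1.625) = f(6.657) with F(6.657) − F(1.625) = 0.95 gives [1.625, 6.657].
For comparison, the equal-tailed interval is [1.843, 7.003]; the HPD is narrower and shifted toward the mode.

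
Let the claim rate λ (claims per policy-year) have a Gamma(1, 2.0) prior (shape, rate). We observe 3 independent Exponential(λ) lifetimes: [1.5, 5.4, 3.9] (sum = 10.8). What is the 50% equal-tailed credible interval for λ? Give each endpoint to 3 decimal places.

Posterior: Gamma(1+3, 2.0+10.8) = Gamma(4, 12.8) (shape, rate).
Equal-tailed 50% interval: Gamma(4, 12.8) quantiles at 0.25 and 0.75.
Posterior mean ≈ 0.312, SD ≈ 0.156; a Normal approximation gives roughly [0.207, 0.418].
Exact: lower = 0.198; upper = 0.399.

[0.198, 0.399]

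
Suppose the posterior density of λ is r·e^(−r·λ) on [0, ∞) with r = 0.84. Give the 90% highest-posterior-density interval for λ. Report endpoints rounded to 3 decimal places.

[0.000, 2.741]

The exponential density is strictly decreasing on [0, ∞), so the HPD interval is anchored at 0: [0, q] with P(λ ≤ q) = 0.90.
q = −ln(1 − 0.90) / 0.84 = 2.3026 / 0.84 = 2.741.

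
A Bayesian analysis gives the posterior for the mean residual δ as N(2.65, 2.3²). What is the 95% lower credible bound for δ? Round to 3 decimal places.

Need L with P(δ ≥ L) = 0.95: L = 2.65 − z_{0.05}·2.3.
z = 1.645; L = 2.65 − 1.645 × 2.3 = -1.133.

-1.133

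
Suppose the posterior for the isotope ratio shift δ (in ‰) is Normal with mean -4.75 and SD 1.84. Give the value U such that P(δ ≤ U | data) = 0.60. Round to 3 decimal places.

-4.284

Need U with P(δ ≤ U) = 0.60: U = -4.75 + z_{0.4}·1.84.
z = 0.253; U = -4.75 + 0.253 × 1.84 = -4.284.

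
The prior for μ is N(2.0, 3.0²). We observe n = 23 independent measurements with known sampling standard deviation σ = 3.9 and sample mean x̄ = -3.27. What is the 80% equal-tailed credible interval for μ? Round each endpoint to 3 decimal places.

Posterior precision = 1/3.0² + 23/3.9² = 0.1111 + 1.5122 = 1.6233, so posterior SD = 0.7849.
Posterior mean = (2.0/3.0² + 23·-3.27/3.9²) / 1.6233 = -2.9093.
Interval: -2.9093 ± 1.282 × 0.7849 → [-3.915, -1.903].

[-3.915, -1.903]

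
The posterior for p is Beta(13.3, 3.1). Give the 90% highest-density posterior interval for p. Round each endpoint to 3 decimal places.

[0.669, 0.960]

The posterior is unimodal and skewed, so the HPD interval has equal density at both endpoints and is the shortest 90% interval.
Solving f(0.669) = f(0.960) with F(0.960) − F(0.669) = 0.90 gives [0.669, 0.960].
For comparison, the equal-tailed interval is [0.637, 0.941]; the HPD is narrower and shifted toward the mode.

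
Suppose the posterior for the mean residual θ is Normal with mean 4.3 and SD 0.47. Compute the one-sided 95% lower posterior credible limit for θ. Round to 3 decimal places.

Need L with P(θ ≥ L) = 0.95: L = 4.3 − z_{0.05}·0.47.
z = 1.645; L = 4.3 − 1.645 × 0.47 = 3.527.

3.527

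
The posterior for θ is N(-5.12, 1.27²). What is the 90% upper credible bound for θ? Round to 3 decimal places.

-3.492

Need U with P(θ ≤ U) = 0.90: U = -5.12 + z_{0.1}·1.27.
z = 1.282; U = -5.12 + 1.282 × 1.27 = -3.492.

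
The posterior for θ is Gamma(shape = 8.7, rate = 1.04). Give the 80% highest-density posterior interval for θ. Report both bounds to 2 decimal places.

The posterior is unimodal and skewed, so the HPD interval has equal density at both endpoints and is the shortest 80% interval.
Solving f(4.46) = f(11.42) with F(11.42) − F(4.46) = 0.80 gives [4.46, 11.42].
For comparison, the equal-tailed interval is [5.00, 12.14]; the HPD is narrower and shifted toward the mode.

[4.46, 11.42]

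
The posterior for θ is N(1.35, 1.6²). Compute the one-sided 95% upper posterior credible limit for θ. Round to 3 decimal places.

3.982

Need U with P(θ ≤ U) = 0.95: U = 1.35 + z_{0.05}·1.6.
z = 1.645; U = 1.35 + 1.645 × 1.6 = 3.982.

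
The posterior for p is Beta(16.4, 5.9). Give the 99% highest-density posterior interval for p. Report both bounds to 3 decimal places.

The posterior is unimodal and skewed, so the HPD interval has equal density at both endpoints and is the shortest 99% interval.
Solving f(0.487) = f(0.934) with F(0.934) − F(0.487) = 0.99 gives [0.487, 0.934].
For comparison, the equal-tailed interval is [0.472, 0.924]; the HPD is narrower and shifted toward the mode.

[0.487, 0.934]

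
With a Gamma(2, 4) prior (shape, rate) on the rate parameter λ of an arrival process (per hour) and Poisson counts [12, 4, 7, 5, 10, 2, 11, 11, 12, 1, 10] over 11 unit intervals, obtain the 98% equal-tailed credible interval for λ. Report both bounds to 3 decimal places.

Posterior: Gamma(2+85, 4+11) = Gamma(87, 15) (shape, rate).
Equal-tailed 98% interval: Gamma(87, 15) quantiles at 0.01 and 0.99.
Posterior mean ≈ 5.800, SD ≈ 0.622; a Normal approximation gives roughly [4.353, 7.247].
Exact: lower = 4.452; upper = 7.344.

[4.452, 7.344]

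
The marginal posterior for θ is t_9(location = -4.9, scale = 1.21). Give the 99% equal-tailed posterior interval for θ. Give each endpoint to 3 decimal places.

The t_9 distribution is symmetric; the 99% interval is -4.9 ± t·1.21 with t_{0.995,9} = 3.250.
Half-width: 3.250 × 1.21 = 3.932.
-4.9 − 3.932 = -8.832; -4.9 + 3.932 = -0.968.

[-8.832, -0.968]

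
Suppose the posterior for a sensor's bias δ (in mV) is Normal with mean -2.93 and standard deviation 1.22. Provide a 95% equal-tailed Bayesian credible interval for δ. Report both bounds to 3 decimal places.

The posterior is symmetric, so the 95% equal-tailed interval is δ = -2.93 ± z·1.22 with z = 1.960.
Half-width: 1.960 × 1.22 = 2.391.
-2.93 − 2.391 = -5.321; -2.93 + 2.391 = -0.539.

[-5.321, -0.539]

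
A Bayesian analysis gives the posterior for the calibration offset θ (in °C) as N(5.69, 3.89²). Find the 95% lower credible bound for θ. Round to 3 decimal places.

-0.708

Need L with P(θ ≥ L) = 0.95: L = 5.69 − z_{0.05}·3.89.
z = 1.645; L = 5.69 − 1.645 × 3.89 = -0.708.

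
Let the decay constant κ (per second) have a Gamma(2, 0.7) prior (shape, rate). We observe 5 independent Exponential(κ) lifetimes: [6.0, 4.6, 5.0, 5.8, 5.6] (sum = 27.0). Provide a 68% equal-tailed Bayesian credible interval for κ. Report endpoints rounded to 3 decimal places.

Posterior: Gamma(2+5, 0.7+27.0) = Gamma(7, 27.7) (shape, rate).
Equal-tailed 68% interval: Gamma(7, 27.7) quantiles at 0.16 and 0.84.
Posterior mean ≈ 0.253, SD ≈ 0.096; a Normal approximation gives roughly [0.158, 0.348].
Exact: lower = 0.160; upper = 0.345.

[0.160, 0.345]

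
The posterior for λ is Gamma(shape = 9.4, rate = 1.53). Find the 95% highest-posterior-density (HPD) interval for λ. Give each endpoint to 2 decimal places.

[2.54, 10.14]

The posterior is unimodal and skewed, so the HPD interval has equal density at both endpoints and is the shortest 95% interval.
Solving f(2.54) = f(10.14) with F(10.14) − F(2.54) = 0.95 gives [2.54, 10.14].
For comparison, the equal-tailed interval is [2.87, 10.65]; the HPD is narrower and shifted toward the mode.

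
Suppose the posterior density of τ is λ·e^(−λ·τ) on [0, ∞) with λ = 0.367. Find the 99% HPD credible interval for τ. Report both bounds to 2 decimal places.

[0.00, 12.55]

The exponential density is strictly decreasing on [0, ∞), so the HPD interval is anchored at 0: [0, q] with P(τ ≤ q) = 0.99.
q = −ln(1 − 0.99) / 0.367 = 4.6052 / 0.367 = 12.55.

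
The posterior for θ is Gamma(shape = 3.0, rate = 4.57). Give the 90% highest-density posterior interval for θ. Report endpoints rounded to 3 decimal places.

[0.097, 1.199]

The posterior is unimodal and skewed, so the HPD interval has equal density at both endpoints and is the shortest 90% interval.
Solving f(0.097) = f(1.199) with F(1.199) − F(0.097) = 0.90 gives [0.097, 1.199].
For comparison, the equal-tailed interval is [0.179, 1.378]; the HPD is narrower and shifted toward the mode.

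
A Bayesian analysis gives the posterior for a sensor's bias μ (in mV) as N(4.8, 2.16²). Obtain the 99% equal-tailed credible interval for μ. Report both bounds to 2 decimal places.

[-0.76, 10.36]

The posterior is symmetric, so the 99% equal-tailed interval is μ = 4.8 ± z·2.16 with z = 2.576.
Half-width: 2.576 × 2.16 = 5.56.
4.8 − 5.56 = -0.76; 4.8 + 5.56 = 10.36.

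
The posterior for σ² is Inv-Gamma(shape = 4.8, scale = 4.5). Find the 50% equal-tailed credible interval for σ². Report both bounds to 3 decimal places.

[0.745, 1.406]

Inverse-Gamma(4.8, 4.5) quantiles: F⁻¹(0.25) and F⁻¹(0.75).
Equivalently, 1/σ² ~ Gamma(4.8, rate = 4.5); invert its 0.75 and 0.25 quantiles.
Posterior mean ≈ 1.184, SD ≈ 0.708; a Normal approximation gives roughly [0.707, 1.662].
Exact: lower = 0.745; upper = 1.406.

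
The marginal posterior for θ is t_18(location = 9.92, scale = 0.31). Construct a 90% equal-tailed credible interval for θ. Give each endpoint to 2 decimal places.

The t_18 distribution is symmetric; the 90% interval is 9.92 ± t·0.31 with t_{0.95,18} = 1.734.
Half-width: 1.734 × 0.31 = 0.54.
9.92 − 0.54 = 9.38; 9.92 + 0.54 = 10.46.

[9.38, 10.46]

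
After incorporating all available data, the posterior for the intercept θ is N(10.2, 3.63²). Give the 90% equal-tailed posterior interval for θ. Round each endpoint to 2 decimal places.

[4.23, 16.17]

The posterior is symmetric, so the 90% equal-tailed interval is θ = 10.2 ± z·3.63 with z = 1.645.
Half-width: 1.645 × 3.63 = 5.97.
10.2 − 5.97 = 4.23; 10.2 + 5.97 = 16.17.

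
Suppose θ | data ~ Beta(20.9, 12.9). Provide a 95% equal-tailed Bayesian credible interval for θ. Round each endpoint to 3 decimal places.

Posterior: Beta(20.9, 12.9).
Equal-tailed 95% interval: the 0.025 and 0.975 quantiles of Beta(20.9, 12.9).
Posterior mean ≈ 0.618, SD ≈ 0.082; a Normal approximation gives roughly [0.457, 0.780].
Exact: F⁻¹(0.025) = 0.451; F⁻¹(0.975) = 0.772.

[0.451, 0.772]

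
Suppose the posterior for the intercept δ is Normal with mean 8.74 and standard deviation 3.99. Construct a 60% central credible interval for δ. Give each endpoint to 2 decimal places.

The posterior is symmetric, so the 60% equal-tailed interval is δ = 8.74 ± z·3.99 with z = 0.842.
Half-width: 0.842 × 3.99 = 3.36.
8.74 − 3.36 = 5.38; 8.74 + 3.36 = 12.10.

[5.38, 12.10]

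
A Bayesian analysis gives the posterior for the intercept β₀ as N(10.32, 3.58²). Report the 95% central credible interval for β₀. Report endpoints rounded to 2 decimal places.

The posterior is symmetric, so the 95% equal-tailed interval is β₀ = 10.32 ± z·3.58 with z = 1.960.
Half-width: 1.960 × 3.58 = 7.02.
10.32 − 7.02 = 3.30; 10.32 + 7.02 = 17.34.

[3.30, 17.34]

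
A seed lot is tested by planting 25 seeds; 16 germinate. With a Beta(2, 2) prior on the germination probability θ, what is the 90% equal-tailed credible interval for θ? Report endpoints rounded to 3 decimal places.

[0.470, 0.762]

Posterior: Beta(2+16, 2+9) = Beta(18, 11).
Equal-tailed 90% interval: the 0.05 and 0.95 quantiles of Beta(18, 11).
Posterior mean ≈ 0.621, SD ≈ 0.089; a Normal approximation gives roughly [0.475, 0.766].
Exact: F⁻¹(0.05) = 0.470; F⁻¹(0.95) = 0.762.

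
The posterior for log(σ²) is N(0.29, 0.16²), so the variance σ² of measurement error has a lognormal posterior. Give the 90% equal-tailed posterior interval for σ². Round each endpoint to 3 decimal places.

On the log scale the 90% interval is 0.29 ± 1.645 × 0.16 = [0.0268, 0.5532].
Exponentiate: [e^0.0268, e^0.5532] = [1.027, 1.739].

[1.027, 1.739]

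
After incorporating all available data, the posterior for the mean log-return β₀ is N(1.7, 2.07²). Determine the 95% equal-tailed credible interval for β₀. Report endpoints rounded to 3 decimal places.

[-2.357, 5.757]

The posterior is symmetric, so the 95% equal-tailed interval is β₀ = 1.7 ± z·2.07 with z = 1.960.
Half-width: 1.960 × 2.07 = 4.057.
1.7 − 4.057 = -2.357; 1.7 + 4.057 = 5.757.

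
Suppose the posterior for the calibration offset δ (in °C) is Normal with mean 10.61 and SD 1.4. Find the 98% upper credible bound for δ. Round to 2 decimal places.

Need U with P(δ ≤ U) = 0.98: U = 10.61 + z_{0.02}·1.4.
z = 2.054; U = 10.61 + 2.054 × 1.4 = 13.49.

13.49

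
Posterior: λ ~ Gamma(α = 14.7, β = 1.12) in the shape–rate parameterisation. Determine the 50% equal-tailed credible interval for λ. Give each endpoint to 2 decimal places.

[10.68, 15.24]

Posterior: Gamma(shape 14.7, rate 1.12).
Equal-tailed 50% interval: Gamma(14.7, 1.12) quantiles at 0.25 and 0.75.
Posterior mean ≈ 13.12, SD ≈ 3.42; a Normal approximation gives roughly [10.82, 15.43].
Exact: lower = 10.68; upper = 15.24.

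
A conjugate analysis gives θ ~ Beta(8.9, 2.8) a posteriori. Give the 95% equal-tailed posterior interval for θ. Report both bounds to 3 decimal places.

Posterior: Beta(8.9, 2.8).
Equal-tailed 95% interval: the 0.025 and 0.975 quantiles of Beta(8.9, 2.8).
Posterior mean ≈ 0.761, SD ≈ 0.120; a Normal approximation gives roughly [0.526, 0.995].
Exact: F⁻¹(0.025) = 0.491; F⁻¹(0.975) = 0.947.

[0.491, 0.947]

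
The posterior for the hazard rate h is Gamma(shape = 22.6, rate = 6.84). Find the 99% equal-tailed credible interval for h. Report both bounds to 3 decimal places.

[1.788, 5.367]

Posterior: Gamma(shape 22.6, rate 6.84).
Equal-tailed 99% interval: Gamma(22.6, 6.84) quantiles at 0.005 and 0.995.
Posterior mean ≈ 3.304, SD ≈ 0.695; a Normal approximation gives roughly [1.514, 5.094].
Exact: lower = 1.788; upper = 5.367.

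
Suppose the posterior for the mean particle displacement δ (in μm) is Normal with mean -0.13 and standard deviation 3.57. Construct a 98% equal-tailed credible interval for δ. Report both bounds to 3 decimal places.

The posterior is symmetric, so the 98% equal-tailed interval is δ = -0.13 ± z·3.57 with z = 2.326.
Half-width: 2.326 × 3.57 = 8.305.
-0.13 − 8.305 = -8.435; -0.13 + 8.305 = 8.175.

[-8.435, 8.175]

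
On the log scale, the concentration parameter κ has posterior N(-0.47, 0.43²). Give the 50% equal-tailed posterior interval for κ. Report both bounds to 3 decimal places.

On the log scale the 50% interval is -0.47 ± 0.674 × 0.43 = [-0.7600, -0.1800].
Exponentiate: [e^-0.7600, e^-0.1800] = [0.468, 0.835].

[0.468, 0.835]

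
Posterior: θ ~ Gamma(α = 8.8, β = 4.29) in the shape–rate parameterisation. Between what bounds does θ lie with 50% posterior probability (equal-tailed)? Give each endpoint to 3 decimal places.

[1.553, 2.466]

Posterior: Gamma(shape 8.8, rate 4.29).
Equal-tailed 50% interval: Gamma(8.8, 4.29) quantiles at 0.25 and 0.75.
Posterior mean ≈ 2.051, SD ≈ 0.691; a Normal approximation gives roughly [1.585, 2.518].
Exact: lower = 1.553; upper = 2.466.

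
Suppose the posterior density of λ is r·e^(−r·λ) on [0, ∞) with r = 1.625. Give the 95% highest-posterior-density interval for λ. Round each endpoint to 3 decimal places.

The exponential density is strictly decreasing on [0, ∞), so the HPD interval is anchored at 0: [0, q] with P(λ ≤ q) = 0.95.
q = −ln(1 − 0.95) / 1.625 = 2.9957 / 1.625 = 1.844.

[0.000, 1.844]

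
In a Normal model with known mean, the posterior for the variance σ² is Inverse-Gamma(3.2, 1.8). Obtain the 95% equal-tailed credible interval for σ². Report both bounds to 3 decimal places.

Inverse-Gamma(3.2, 1.8) quantiles: F⁻¹(0.025) and F⁻¹(0.975).
Equivalently, 1/σ² ~ Gamma(3.2, rate = 1.8); invert its 0.975 and 0.025 quantiles.
Posterior mean ≈ 0.818, SD ≈ 0.747; a Normal approximation gives roughly [-0.646, 2.282].
Exact: lower = 0.239; upper = 2.547.

[0.239, 2.547]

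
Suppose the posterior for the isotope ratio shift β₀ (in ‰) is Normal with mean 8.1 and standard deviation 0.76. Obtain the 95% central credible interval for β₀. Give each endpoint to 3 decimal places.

The posterior is symmetric, so the 95% equal-tailed interval is β₀ = 8.1 ± z·0.76 with z = 1.960.
Half-width: 1.960 × 0.76 = 1.490.
8.1 − 1.490 = 6.610; 8.1 + 1.490 = 9.590.

[6.610, 9.590]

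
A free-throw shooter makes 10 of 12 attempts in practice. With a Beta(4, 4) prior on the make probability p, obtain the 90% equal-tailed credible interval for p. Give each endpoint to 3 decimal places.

[0.524, 0.853]

Posterior: Beta(4+10, 4+2) = Beta(14, 6).
Equal-tailed 90% interval: the 0.05 and 0.95 quantiles of Beta(14, 6).
Posterior mean ≈ 0.700, SD ≈ 0.100; a Normal approximation gives roughly [0.536, 0.864].
Exact: F⁻¹(0.05) = 0.524; F⁻¹(0.95) = 0.853.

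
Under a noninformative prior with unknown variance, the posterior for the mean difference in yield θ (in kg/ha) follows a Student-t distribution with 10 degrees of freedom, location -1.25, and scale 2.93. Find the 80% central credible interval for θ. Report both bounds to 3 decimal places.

[-5.270, 2.770]

The t_10 distribution is symmetric; the 80% interval is -1.25 ± t·2.93 with t_{0.9,10} = 1.372.
Half-width: 1.372 × 2.93 = 4.020.
-1.25 − 4.020 = -5.270; -1.25 + 4.020 = 2.770.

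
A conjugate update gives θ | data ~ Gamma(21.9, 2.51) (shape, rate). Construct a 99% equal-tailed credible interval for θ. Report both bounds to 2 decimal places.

Posterior: Gamma(shape 21.9, rate 2.51).
Equal-tailed 99% interval: Gamma(21.9, 2.51) quantiles at 0.005 and 0.995.
Posterior mean ≈ 8.73, SD ≈ 1.86; a Normal approximation gives roughly [3.92, 13.53].
Exact: lower = 4.67; upper = 14.27.

[4.67, 14.27]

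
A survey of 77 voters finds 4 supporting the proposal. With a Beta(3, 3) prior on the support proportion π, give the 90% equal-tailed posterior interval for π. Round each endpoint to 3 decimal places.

[0.041, 0.139]

Posterior: Beta(3+4, 3+73) = Beta(7, 76).
Equal-tailed 90% interval: the 0.05 and 0.95 quantiles of Beta(7, 76).
Posterior mean ≈ 0.084, SD ≈ 0.030; a Normal approximation gives roughly [0.034, 0.134].
Exact: F⁻¹(0.05) = 0.041; F⁻¹(0.95) = 0.139.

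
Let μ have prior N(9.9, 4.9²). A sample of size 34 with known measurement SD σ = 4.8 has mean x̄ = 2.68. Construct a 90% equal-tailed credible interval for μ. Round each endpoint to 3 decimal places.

Posterior precision = 1/4.9² + 34/4.8² = 0.0416 + 1.4757 = 1.5173, so posterior SD = 0.8118.
Posterior mean = (9.9/4.9² + 34·2.68/4.8²) / 1.5173 = 2.8782.
Interval: 2.8782 ± 1.645 × 0.8118 → [1.543, 4.214].

[1.543, 4.214]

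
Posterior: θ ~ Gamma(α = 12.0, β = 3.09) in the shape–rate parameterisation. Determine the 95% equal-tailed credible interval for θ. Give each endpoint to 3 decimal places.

Posterior: Gamma(shape 12.0, rate 3.09).
Equal-tailed 95% interval: Gamma(12.0, 3.09) quantiles at 0.025 and 0.975.
Posterior mean ≈ 3.883, SD ≈ 1.121; a Normal approximation gives roughly [1.686, 6.081].
Exact: lower = 2.007; upper = 6.370.

[2.007, 6.370]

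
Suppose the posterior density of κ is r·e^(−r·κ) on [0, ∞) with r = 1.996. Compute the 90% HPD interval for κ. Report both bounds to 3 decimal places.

[0.000, 1.154]

The exponential density is strictly decreasing on [0, ∞), so the HPD interval is anchored at 0: [0, q] with P(κ ≤ q) = 0.90.
q = −ln(1 − 0.90) / 1.996 = 2.3026 / 1.996 = 1.154.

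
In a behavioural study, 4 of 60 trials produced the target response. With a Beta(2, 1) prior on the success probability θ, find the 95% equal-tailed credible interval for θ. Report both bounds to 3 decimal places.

[0.036, 0.178]

Posterior: Beta(2+4, 1+56) = Beta(6, 57).
Equal-tailed 95% interval: the 0.025 and 0.975 quantiles of Beta(6, 57).
Posterior mean ≈ 0.095, SD ≈ 0.037; a Normal approximation gives roughly [0.023, 0.167].
Exact: F⁻¹(0.025) = 0.036; F⁻¹(0.975) = 0.178.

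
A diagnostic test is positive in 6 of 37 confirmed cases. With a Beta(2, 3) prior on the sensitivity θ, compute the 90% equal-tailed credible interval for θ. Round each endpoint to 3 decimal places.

Posterior: Beta(2+6, 3+31) = Beta(8, 34).
Equal-tailed 90% interval: the 0.05 and 0.95 quantiles of Beta(8, 34).
Posterior mean ≈ 0.190, SD ≈ 0.060; a Normal approximation gives roughly [0.092, 0.289].
Exact: F⁻¹(0.05) = 0.101; F⁻¹(0.95) = 0.297.

[0.101, 0.297]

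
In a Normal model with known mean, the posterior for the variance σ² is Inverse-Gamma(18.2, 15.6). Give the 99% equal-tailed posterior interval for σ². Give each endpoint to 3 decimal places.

[0.502, 1.718]

Inverse-Gamma(18.2, 15.6) quantiles: F⁻¹(0.005) and F⁻¹(0.995).
Equivalently, 1/σ² ~ Gamma(18.2, rate = 15.6); invert its 0.995 and 0.005 quantiles.
Posterior mean ≈ 0.907, SD ≈ 0.225; a Normal approximation gives roughly [0.327, 1.487].
Exact: lower = 0.502; upper = 1.718.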